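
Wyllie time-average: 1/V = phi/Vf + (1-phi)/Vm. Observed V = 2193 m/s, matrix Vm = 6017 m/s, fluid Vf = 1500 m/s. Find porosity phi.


1/V - 1/Vm = 1/2193 - 1/6017 = 0.0002898
1/Vf - 1/Vm = 1/1500 - 1/6017 = 0.00050047
phi = 0.0002898 / 0.00050047 = 0.5791

0.5791


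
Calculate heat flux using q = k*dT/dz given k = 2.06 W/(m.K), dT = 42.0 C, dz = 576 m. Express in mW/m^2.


q = k * dT / dz * 1000
= 2.06 * 42.0 / 576 * 1000
= 0.150208 * 1000
= 150.2083 mW/m^2

150.2083


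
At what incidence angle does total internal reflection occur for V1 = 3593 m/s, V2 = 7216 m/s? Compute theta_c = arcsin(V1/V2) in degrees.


V1/V2 = 3593/7216 = 0.497921
theta_c = arcsin(0.497921) = 29.8626 degrees

29.8626


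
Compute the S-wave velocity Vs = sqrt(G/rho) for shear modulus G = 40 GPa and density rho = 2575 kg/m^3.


Convert G to Pa: G = 40e9 Pa
Compute G/rho = 40e9 / 2575 = 15533980.5825
Vs = sqrt(15533980.5825) = 3941.32 m/s

3941.32


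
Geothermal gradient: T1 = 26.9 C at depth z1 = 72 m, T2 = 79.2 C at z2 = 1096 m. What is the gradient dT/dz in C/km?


dT = 79.2 - 26.9 = 52.3 C
dz = 1096 - 72 = 1024 m
gradient = dT/dz * 1000 = 52.3/1024 * 1000 = 51.0742 C/km

51.0742


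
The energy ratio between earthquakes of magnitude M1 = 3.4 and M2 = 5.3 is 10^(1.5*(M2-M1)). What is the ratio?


M2 - M1 = 5.3 - 3.4 = 1.9
1.5 * 1.9 = 2.85
ratio = 10^2.85 = 707.95

707.95


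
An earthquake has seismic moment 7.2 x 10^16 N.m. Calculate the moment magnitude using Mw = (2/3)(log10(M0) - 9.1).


log10(M0) = log10(7.2 x 10^16) = 16.8573
Mw = 2/3 * (16.8573 - 9.1)
= 2/3 * 7.7573
= 5.17

5.17


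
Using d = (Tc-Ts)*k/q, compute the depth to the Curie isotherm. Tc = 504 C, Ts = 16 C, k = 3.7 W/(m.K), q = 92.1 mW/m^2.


T_Curie - T_surf = 504 - 16 = 488 C
Convert q to W/m^2: 92.1 mW/m^2 = 0.0921 W/m^2
d = 488 * 3.7 / 0.0921 = 19604.78 m

19604.78


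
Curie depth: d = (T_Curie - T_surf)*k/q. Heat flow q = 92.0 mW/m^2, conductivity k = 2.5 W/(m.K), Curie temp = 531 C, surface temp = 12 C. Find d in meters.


T_Curie - T_surf = 531 - 12 = 519 C
Convert q to W/m^2: 92.0 mW/m^2 = 0.092 W/m^2
d = 519 * 2.5 / 0.092 = 14103.26 m

14103.26


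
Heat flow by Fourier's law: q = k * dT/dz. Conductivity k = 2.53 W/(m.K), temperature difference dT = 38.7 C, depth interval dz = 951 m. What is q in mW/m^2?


q = k * dT / dz * 1000
= 2.53 * 38.7 / 951 * 1000
= 0.102956 * 1000
= 102.9558 mW/m^2

102.9558


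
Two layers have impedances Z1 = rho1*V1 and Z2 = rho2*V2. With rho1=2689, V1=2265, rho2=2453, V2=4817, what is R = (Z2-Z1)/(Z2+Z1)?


Z1 = 2689 * 2265 = 6090585
Z2 = 2453 * 4817 = 11816101
R = (11816101 - 6090585) / (11816101 + 6090585) = 5725516 / 17906686 = 0.3197

0.3197


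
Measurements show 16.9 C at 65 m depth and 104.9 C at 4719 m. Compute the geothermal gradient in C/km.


dT = 104.9 - 16.9 = 88.0 C
dz = 4719 - 65 = 4654 m
gradient = dT/dz * 1000 = 88.0/4654 * 1000 = 18.9085 C/km

18.9085


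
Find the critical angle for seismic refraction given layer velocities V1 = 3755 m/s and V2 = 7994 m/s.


V1/V2 = 3755/7994 = 0.469727
theta_c = arcsin(0.469727) = 28.0166 degrees

28.0166


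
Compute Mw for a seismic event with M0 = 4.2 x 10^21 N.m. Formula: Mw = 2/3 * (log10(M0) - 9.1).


log10(M0) = log10(4.2 x 10^21) = 21.6232
Mw = 2/3 * (21.6232 - 9.1)
= 2/3 * 12.5232
= 8.35

8.35


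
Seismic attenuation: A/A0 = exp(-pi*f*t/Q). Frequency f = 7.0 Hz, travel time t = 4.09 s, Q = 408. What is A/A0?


pi*f*t/Q = pi*7.0*4.09/408 = 0.22045
A/A0 = exp(-0.22045) = 0.802157

0.802157


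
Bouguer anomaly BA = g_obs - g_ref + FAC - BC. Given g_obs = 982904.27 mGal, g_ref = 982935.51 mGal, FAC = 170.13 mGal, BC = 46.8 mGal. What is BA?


BA = g_obs - g_ref + FAC - BC
= 982904.27 - 982935.51 + 170.13 - 46.8
= 92.09 mGal

92.09


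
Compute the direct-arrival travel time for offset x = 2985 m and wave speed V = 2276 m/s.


t = x / V
= 2985 / 2276
= 1.3115 s

1.3115


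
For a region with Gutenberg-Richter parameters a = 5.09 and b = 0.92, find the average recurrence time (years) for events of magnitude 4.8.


log10(N) = 5.09 - 0.92*4.8 = 0.674
N = 10^0.674 = 4.72063
T = 1/N = 1/4.72063 = 0.2118 years

0.2118


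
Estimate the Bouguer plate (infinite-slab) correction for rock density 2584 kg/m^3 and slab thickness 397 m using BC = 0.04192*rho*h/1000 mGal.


BC = 0.04192 * rho * h / 1000
= 0.04192 * 2584 * 397 / 1000
= 43.0035 mGal

43.0035


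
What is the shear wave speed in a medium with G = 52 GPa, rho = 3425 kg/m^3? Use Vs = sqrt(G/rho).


Convert G to Pa: G = 52e9 Pa
Compute G/rho = 52e9 / 3425 = 15182481.7518
Vs = sqrt(15182481.7518) = 3896.47 m/s

3896.47


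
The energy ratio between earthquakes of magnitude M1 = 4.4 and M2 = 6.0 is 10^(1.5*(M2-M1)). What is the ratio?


M2 - M1 = 6.0 - 4.4 = 1.6
1.5 * 1.6 = 2.4
ratio = 10^2.4 = 251.19

251.19


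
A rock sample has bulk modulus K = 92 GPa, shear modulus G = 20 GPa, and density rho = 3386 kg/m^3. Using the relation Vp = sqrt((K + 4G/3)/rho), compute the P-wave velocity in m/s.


First compute the effective modulus:
K + 4G/3 = 92e9 + 4*20e9/3 = 118666666666.67 Pa
Then divide by density:
118666666666.67 / 3386 = 35046268.9506 Pa/(kg/m^3)
Take the square root:
Vp = sqrt(35046268.9506) = 5919.99 m/s

5919.99


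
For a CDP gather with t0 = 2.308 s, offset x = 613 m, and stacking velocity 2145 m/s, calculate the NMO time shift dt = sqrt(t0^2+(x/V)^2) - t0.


x/Vnmo = 613/2145 = 0.285781
(x/Vnmo)^2 = 0.081671
t0^2 = 5.326864
sqrt(5.326864 + 0.081671) = 2.325626
dt = 2.325626 - 2.308 = 0.017626

0.017626


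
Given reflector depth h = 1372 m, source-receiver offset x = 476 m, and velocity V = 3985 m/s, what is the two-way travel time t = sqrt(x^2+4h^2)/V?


x^2 + 4h^2 = 476^2 + 4*1372^2 = 226576 + 7529536 = 7756112
sqrt(7756112) = 2784.9797
t = 2784.9797 / 3985 = 0.6989 s

0.6989


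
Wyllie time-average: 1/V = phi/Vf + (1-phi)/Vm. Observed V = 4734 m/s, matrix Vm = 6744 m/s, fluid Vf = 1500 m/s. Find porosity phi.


1/V - 1/Vm = 1/4734 - 1/6744 = 6.296e-05
1/Vf - 1/Vm = 1/1500 - 1/6744 = 0.00051839
phi = 6.296e-05 / 0.00051839 = 0.1214

0.1214


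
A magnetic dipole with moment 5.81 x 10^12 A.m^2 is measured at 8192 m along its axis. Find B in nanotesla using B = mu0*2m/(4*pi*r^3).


m = 5.81 x 10^12 = 5810000000000 A.m^2
2m = 11620000000000 A.m^2
r^3 = 8192^3 = 549755813888
B = (4pi*10^-7) * 11620000000000 / (4*pi * 549755813888) * 1e9
= 14602122.653885 / 6908435304715.27 * 1e9
= 2113.6657 nT

2113.6657


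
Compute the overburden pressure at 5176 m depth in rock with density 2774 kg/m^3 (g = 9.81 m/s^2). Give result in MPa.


P = rho * g * z / 1e6
= 2774 * 9.81 * 5176 / 1e6
= 140854177.44 / 1e6
= 140.8542 MPa

140.8542


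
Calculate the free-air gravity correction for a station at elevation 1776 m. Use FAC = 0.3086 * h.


FAC = 0.3086 * h
= 0.3086 * 1776
= 548.0736 mGal

548.0736


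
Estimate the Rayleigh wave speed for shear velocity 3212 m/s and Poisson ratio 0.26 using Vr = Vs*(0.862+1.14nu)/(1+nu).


Numerator factor = 0.862 + 1.14*0.26 = 1.1584
Denominator = 1 + 0.26 = 1.26
Vr = 3212 * 1.1584 / 1.26 = 2953.0 m/s

2953.0


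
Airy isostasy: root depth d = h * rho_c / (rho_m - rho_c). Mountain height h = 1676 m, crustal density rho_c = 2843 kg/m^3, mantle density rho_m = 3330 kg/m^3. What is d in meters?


rho_m - rho_c = 3330 - 2843 = 487
d = 1676 * 2843 / 487
= 4764868 / 487
= 9784.12 m

9784.12


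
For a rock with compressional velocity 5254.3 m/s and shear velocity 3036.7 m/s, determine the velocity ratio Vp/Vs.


Vp/Vs = 5254.3 / 3036.7
= 1.7303

1.7303


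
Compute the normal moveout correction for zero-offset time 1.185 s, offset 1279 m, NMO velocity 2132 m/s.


x/Vnmo = 1279/2132 = 0.599906
(x/Vnmo)^2 = 0.359887
t0^2 = 1.404225
sqrt(1.404225 + 0.359887) = 1.328199
dt = 1.328199 - 1.185 = 0.143199

0.143199


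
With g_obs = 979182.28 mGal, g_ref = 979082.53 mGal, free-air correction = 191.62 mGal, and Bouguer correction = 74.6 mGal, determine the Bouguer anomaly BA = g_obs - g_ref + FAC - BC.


BA = g_obs - g_ref + FAC - BC
= 979182.28 - 979082.53 + 191.62 - 74.6
= 216.77 mGal

216.77


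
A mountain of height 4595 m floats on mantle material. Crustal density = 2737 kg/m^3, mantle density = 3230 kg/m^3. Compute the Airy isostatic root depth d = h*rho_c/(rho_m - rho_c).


rho_m - rho_c = 3230 - 2737 = 493
d = 4595 * 2737 / 493
= 12576515 / 493
= 25510.17 m

25510.17


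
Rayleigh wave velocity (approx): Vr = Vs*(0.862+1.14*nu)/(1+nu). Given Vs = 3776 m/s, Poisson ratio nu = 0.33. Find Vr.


Numerator factor = 0.862 + 1.14*0.33 = 1.2382
Denominator = 1 + 0.33 = 1.33
Vr = 3776 * 1.2382 / 1.33 = 3515.37 m/s

3515.37


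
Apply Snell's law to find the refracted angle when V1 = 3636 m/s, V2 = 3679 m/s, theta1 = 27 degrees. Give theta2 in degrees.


sin(theta1) = sin(27 deg) = 0.45399
sin(theta2) = V2/V1 * sin(theta1) = 3679/3636 * 0.45399 = 0.459359
theta2 = arcsin(0.459359) = 27.3458 degrees

27.3458


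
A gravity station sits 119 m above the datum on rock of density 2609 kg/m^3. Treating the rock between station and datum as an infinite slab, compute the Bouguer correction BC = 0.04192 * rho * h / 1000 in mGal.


BC = 0.04192 * rho * h / 1000
= 0.04192 * 2609 * 119 / 1000
= 13.0149 mGal

13.0149


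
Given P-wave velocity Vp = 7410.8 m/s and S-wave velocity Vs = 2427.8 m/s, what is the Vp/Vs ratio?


Vp/Vs = 7410.8 / 2427.8
= 3.0525

3.0525


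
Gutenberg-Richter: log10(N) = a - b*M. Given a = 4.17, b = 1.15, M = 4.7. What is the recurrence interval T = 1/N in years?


log10(N) = 4.17 - 1.15*4.7 = -1.235
N = 10^-1.235 = 0.05821
T = 1/N = 1/0.05821 = 17.1791 years

17.1791


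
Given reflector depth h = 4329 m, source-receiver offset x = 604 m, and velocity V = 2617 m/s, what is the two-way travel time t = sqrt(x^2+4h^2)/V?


x^2 + 4h^2 = 604^2 + 4*4329^2 = 364816 + 74960964 = 75325780
sqrt(75325780) = 8679.0426
t = 8679.0426 / 2617 = 3.3164 s

3.3164


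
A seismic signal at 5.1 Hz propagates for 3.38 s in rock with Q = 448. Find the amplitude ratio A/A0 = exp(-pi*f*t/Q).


pi*f*t/Q = pi*5.1*3.38/448 = 0.120881
A/A0 = exp(-0.120881) = 0.886139

0.886139


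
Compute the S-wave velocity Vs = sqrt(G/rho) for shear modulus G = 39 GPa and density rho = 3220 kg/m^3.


Convert G to Pa: G = 39e9 Pa
Compute G/rho = 39e9 / 3220 = 12111801.2422
Vs = sqrt(12111801.2422) = 3480.2 m/s

3480.2


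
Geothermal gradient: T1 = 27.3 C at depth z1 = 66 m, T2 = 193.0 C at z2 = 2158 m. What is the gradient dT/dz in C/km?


dT = 193.0 - 27.3 = 165.7 C
dz = 2158 - 66 = 2092 m
gradient = dT/dz * 1000 = 165.7/2092 * 1000 = 79.2065 C/km

79.2065


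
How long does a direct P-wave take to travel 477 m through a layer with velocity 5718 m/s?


t = x / V
= 477 / 5718
= 0.0834 s

0.0834


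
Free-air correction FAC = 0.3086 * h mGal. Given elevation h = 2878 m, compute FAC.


FAC = 0.3086 * h
= 0.3086 * 2878
= 888.1508 mGal

888.1508


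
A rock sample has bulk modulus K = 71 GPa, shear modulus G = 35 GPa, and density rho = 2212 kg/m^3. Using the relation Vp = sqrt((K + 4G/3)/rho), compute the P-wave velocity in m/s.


First compute the effective modulus:
K + 4G/3 = 71e9 + 4*35e9/3 = 117666666666.67 Pa
Then divide by density:
117666666666.67 / 2212 = 53194695.5998 Pa/(kg/m^3)
Take the square root:
Vp = sqrt(53194695.5998) = 7293.47 m/s

7293.47


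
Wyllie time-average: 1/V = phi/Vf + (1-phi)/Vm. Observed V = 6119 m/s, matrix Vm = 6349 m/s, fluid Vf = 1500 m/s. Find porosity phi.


1/V - 1/Vm = 1/6119 - 1/6349 = 5.92e-06
1/Vf - 1/Vm = 1/1500 - 1/6349 = 0.00050916
phi = 5.92e-06 / 0.00050916 = 0.0116

0.0116


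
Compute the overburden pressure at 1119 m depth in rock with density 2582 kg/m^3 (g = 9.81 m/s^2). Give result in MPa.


P = rho * g * z / 1e6
= 2582 * 9.81 * 1119 / 1e6
= 28343620.98 / 1e6
= 28.3436 MPa

28.3436


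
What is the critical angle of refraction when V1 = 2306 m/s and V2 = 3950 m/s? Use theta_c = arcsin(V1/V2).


V1/V2 = 2306/3950 = 0.583797
theta_c = arcsin(0.583797) = 35.7181 degrees

35.7181


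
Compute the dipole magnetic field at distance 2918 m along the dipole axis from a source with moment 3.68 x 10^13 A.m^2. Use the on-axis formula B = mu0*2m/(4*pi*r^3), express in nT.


m = 3.68 x 10^13 = 36800000000000 A.m^2
2m = 73600000000000 A.m^2
r^3 = 2918^3 = 24845964632
B = (4pi*10^-7) * 73600000000000 / (4*pi * 24845964632) * 1e9
= 92488487.721684 / 312223599836.97 * 1e9
= 296225.1661 nT

296225.1661


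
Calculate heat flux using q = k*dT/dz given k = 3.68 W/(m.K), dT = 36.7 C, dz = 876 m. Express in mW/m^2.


q = k * dT / dz * 1000
= 3.68 * 36.7 / 876 * 1000
= 0.154174 * 1000
= 154.1735 mW/m^2

154.1735


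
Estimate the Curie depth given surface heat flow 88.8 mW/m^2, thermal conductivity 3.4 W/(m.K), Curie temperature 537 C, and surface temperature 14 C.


T_Curie - T_surf = 537 - 14 = 523 C
Convert q to W/m^2: 88.8 mW/m^2 = 0.0888 W/m^2
d = 523 * 3.4 / 0.0888 = 20024.77 m

20024.77


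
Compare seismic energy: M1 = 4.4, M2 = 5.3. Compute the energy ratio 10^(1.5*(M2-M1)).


M2 - M1 = 5.3 - 4.4 = 0.9
1.5 * 0.9 = 1.35
ratio = 10^1.35 = 22.39

22.39


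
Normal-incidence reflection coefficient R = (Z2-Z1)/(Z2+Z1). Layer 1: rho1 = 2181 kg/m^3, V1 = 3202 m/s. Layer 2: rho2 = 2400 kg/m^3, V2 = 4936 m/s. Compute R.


Z1 = 2181 * 3202 = 6983562
Z2 = 2400 * 4936 = 11846400
R = (11846400 - 6983562) / (11846400 + 6983562) = 4862838 / 18829962 = 0.2583

0.2583


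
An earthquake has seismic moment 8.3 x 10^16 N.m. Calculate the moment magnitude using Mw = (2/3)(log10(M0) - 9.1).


log10(M0) = log10(8.3 x 10^16) = 16.9191
Mw = 2/3 * (16.9191 - 9.1)
= 2/3 * 7.8191
= 5.21

5.21


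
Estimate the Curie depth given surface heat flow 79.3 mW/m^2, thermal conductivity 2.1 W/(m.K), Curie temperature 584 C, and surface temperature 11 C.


T_Curie - T_surf = 584 - 11 = 573 C
Convert q to W/m^2: 79.3 mW/m^2 = 0.0793 W/m^2
d = 573 * 2.1 / 0.0793 = 15174.02 m

15174.02


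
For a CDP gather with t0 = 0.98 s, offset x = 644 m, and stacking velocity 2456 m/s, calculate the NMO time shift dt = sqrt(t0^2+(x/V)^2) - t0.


x/Vnmo = 644/2456 = 0.262215
(x/Vnmo)^2 = 0.068757
t0^2 = 0.9604
sqrt(0.9604 + 0.068757) = 1.014474
dt = 1.014474 - 0.98 = 0.034474

0.034474


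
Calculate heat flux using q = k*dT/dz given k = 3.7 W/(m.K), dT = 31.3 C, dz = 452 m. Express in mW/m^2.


q = k * dT / dz * 1000
= 3.7 * 31.3 / 452 * 1000
= 0.256217 * 1000
= 256.2168 mW/m^2

256.2168


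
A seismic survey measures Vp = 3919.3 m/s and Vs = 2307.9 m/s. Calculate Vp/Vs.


Vp/Vs = 3919.3 / 2307.9
= 1.6982

1.6982


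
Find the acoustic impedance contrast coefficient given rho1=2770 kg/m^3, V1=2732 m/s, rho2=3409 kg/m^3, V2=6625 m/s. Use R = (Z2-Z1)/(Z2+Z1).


Z1 = 2770 * 2732 = 7567640
Z2 = 3409 * 6625 = 22584625
R = (22584625 - 7567640) / (22584625 + 7567640) = 15016985 / 30152265 = 0.498

0.498


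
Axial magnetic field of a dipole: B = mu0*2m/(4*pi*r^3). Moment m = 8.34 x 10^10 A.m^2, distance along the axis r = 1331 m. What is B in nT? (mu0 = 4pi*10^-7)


m = 8.34 x 10^10 = 83400000000 A.m^2
2m = 166800000000 A.m^2
r^3 = 1331^3 = 2357947691
B = (4pi*10^-7) * 166800000000 / (4*pi * 2357947691) * 1e9
= 209607.061848 / 29630844574.38 * 1e9
= 7073.9483 nT

7073.9483


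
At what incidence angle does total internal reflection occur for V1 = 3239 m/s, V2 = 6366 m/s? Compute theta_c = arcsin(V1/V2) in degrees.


V1/V2 = 3239/6366 = 0.508797
theta_c = arcsin(0.508797) = 30.5837 degrees

30.5837


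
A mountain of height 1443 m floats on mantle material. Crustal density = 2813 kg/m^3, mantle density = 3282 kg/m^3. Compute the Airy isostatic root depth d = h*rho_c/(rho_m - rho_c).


rho_m - rho_c = 3282 - 2813 = 469
d = 1443 * 2813 / 469
= 4059159 / 469
= 8654.92 m

8654.92


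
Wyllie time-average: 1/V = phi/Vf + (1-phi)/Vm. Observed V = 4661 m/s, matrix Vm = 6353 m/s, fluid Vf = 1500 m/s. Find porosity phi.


1/V - 1/Vm = 1/4661 - 1/6353 = 5.714e-05
1/Vf - 1/Vm = 1/1500 - 1/6353 = 0.00050926
phi = 5.714e-05 / 0.00050926 = 0.1122

0.1122


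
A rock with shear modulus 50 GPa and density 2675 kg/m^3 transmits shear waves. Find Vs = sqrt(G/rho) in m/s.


Convert G to Pa: G = 50e9 Pa
Compute G/rho = 50e9 / 2675 = 18691588.785
Vs = sqrt(18691588.785) = 4323.38 m/s

4323.38


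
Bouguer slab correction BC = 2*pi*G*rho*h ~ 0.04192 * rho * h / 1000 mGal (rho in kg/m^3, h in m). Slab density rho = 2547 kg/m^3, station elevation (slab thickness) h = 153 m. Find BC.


BC = 0.04192 * rho * h / 1000
= 0.04192 * 2547 * 153 / 1000
= 16.3358 mGal

16.3358


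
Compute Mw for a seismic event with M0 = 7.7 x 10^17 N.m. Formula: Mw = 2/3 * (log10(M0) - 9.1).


log10(M0) = log10(7.7 x 10^17) = 17.8865
Mw = 2/3 * (17.8865 - 9.1)
= 2/3 * 8.7865
= 5.86

5.86


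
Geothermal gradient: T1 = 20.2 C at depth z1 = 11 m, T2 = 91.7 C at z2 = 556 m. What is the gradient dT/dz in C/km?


dT = 91.7 - 20.2 = 71.5 C
dz = 556 - 11 = 545 m
gradient = dT/dz * 1000 = 71.5/545 * 1000 = 131.1927 C/km

131.1927


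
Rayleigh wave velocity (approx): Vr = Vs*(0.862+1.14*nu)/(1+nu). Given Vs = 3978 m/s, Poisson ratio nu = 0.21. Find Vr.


Numerator factor = 0.862 + 1.14*0.21 = 1.1014
Denominator = 1 + 0.21 = 1.21
Vr = 3978 * 1.1014 / 1.21 = 3620.97 m/s

3620.97


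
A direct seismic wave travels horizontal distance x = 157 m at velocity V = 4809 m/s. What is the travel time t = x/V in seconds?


t = x / V
= 157 / 4809
= 0.0326 s

0.0326


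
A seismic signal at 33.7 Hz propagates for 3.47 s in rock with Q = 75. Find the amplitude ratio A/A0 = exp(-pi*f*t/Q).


pi*f*t/Q = pi*33.7*3.47/75 = 4.898329
A/A0 = exp(-4.898329) = 0.007459

0.007459


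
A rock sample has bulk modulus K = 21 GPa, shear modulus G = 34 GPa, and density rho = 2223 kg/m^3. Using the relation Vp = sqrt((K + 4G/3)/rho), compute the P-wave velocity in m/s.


First compute the effective modulus:
K + 4G/3 = 21e9 + 4*34e9/3 = 66333333333.33 Pa
Then divide by density:
66333333333.33 / 2223 = 29839556.1553 Pa/(kg/m^3)
Take the square root:
Vp = sqrt(29839556.1553) = 5462.56 m/s

5462.56


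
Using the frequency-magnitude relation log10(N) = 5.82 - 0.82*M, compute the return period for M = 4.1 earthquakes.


log10(N) = 5.82 - 0.82*4.1 = 2.458
N = 10^2.458 = 287.078058
T = 1/N = 1/287.078058 = 0.0035 years

0.0035


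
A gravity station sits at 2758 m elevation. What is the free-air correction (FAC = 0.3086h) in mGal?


FAC = 0.3086 * h
= 0.3086 * 2758
= 851.1188 mGal

851.1188


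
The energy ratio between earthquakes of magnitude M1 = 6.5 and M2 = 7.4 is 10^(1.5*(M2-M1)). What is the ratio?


M2 - M1 = 7.4 - 6.5 = 0.9
1.5 * 0.9 = 1.35
ratio = 10^1.35 = 22.39

22.39


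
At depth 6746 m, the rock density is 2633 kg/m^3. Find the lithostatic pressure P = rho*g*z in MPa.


P = rho * g * z / 1e6
= 2633 * 9.81 * 6746 / 1e6
= 174247358.58 / 1e6
= 174.2474 MPa

174.2474


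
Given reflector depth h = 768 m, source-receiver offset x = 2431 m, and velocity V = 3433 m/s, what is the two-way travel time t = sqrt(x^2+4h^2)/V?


x^2 + 4h^2 = 2431^2 + 4*768^2 = 5909761 + 2359296 = 8269057
sqrt(8269057) = 2875.5968
t = 2875.5968 / 3433 = 0.8376 s

0.8376


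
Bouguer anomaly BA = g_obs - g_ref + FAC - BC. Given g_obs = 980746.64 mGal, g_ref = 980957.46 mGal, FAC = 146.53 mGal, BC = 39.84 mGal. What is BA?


BA = g_obs - g_ref + FAC - BC
= 980746.64 - 980957.46 + 146.53 - 39.84
= -104.13 mGal

-104.13


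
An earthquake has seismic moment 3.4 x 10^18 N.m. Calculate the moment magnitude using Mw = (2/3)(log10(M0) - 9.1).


log10(M0) = log10(3.4 x 10^18) = 18.5315
Mw = 2/3 * (18.5315 - 9.1)
= 2/3 * 9.4315
= 6.29

6.29


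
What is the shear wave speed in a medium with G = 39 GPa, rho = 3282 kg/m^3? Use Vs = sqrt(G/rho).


Convert G to Pa: G = 39e9 Pa
Compute G/rho = 39e9 / 3282 = 11882998.1718
Vs = sqrt(11882998.1718) = 3447.17 m/s

3447.17


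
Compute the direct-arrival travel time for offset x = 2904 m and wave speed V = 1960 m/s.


t = x / V
= 2904 / 1960
= 1.4816 s

1.4816


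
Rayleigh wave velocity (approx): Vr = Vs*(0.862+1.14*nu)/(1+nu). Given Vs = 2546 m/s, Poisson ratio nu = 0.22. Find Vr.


Numerator factor = 0.862 + 1.14*0.22 = 1.1128
Denominator = 1 + 0.22 = 1.22
Vr = 2546 * 1.1128 / 1.22 = 2322.29 m/s

2322.29


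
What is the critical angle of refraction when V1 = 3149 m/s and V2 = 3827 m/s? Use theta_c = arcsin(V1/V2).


V1/V2 = 3149/3827 = 0.822838
theta_c = arcsin(0.822838) = 55.3699 degrees

55.3699


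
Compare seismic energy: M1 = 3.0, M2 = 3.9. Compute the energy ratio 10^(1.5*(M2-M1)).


M2 - M1 = 3.9 - 3.0 = 0.9
1.5 * 0.9 = 1.35
ratio = 10^1.35 = 22.39

22.39


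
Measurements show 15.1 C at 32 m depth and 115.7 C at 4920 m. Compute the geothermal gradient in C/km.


dT = 115.7 - 15.1 = 100.6 C
dz = 4920 - 32 = 4888 m
gradient = dT/dz * 1000 = 100.6/4888 * 1000 = 20.581 C/km

20.581


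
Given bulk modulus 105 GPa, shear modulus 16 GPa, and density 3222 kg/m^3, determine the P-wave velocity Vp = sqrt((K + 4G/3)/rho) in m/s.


First compute the effective modulus:
K + 4G/3 = 105e9 + 4*16e9/3 = 126333333333.33 Pa
Then divide by density:
126333333333.33 / 3222 = 39209600.6621 Pa/(kg/m^3)
Take the square root:
Vp = sqrt(39209600.6621) = 6261.76 m/s

6261.76


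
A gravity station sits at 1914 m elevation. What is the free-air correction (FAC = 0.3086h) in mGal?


FAC = 0.3086 * h
= 0.3086 * 1914
= 590.6604 mGal

590.6604


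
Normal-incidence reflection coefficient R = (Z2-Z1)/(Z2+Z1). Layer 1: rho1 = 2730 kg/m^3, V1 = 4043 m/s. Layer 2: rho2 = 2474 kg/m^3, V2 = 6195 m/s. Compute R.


Z1 = 2730 * 4043 = 11037390
Z2 = 2474 * 6195 = 15326430
R = (15326430 - 11037390) / (15326430 + 11037390) = 4289040 / 26363820 = 0.1627

0.1627


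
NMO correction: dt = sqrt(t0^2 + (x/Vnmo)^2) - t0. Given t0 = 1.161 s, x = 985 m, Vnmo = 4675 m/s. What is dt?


x/Vnmo = 985/4675 = 0.210695
(x/Vnmo)^2 = 0.044392
t0^2 = 1.347921
sqrt(1.347921 + 0.044392) = 1.179963
dt = 1.179963 - 1.161 = 0.018963

0.018963


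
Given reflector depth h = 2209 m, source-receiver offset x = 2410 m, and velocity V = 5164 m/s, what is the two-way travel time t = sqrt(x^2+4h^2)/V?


x^2 + 4h^2 = 2410^2 + 4*2209^2 = 5808100 + 19518724 = 25326824
sqrt(25326824) = 5032.5763
t = 5032.5763 / 5164 = 0.9746 s

0.9746


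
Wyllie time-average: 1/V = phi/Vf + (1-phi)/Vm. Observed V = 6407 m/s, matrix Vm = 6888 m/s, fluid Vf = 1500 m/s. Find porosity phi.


1/V - 1/Vm = 1/6407 - 1/6888 = 1.09e-05
1/Vf - 1/Vm = 1/1500 - 1/6888 = 0.00052149
phi = 1.09e-05 / 0.00052149 = 0.0209

0.0209


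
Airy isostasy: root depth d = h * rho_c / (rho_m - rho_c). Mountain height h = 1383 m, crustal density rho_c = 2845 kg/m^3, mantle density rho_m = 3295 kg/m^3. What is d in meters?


rho_m - rho_c = 3295 - 2845 = 450
d = 1383 * 2845 / 450
= 3934635 / 450
= 8743.63 m

8743.63


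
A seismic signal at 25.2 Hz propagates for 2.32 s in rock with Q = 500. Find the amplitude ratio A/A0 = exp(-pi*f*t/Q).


pi*f*t/Q = pi*25.2*2.32/500 = 0.36734
A/A0 = exp(-0.36734) = 0.692574

0.692574


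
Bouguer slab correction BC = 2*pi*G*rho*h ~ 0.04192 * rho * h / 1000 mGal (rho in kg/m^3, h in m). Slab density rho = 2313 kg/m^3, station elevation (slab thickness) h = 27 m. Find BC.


BC = 0.04192 * rho * h / 1000
= 0.04192 * 2313 * 27 / 1000
= 2.6179 mGal

2.6179


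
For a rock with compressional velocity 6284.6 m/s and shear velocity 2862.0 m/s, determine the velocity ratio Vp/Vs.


Vp/Vs = 6284.6 / 2862.0
= 2.1959

2.1959


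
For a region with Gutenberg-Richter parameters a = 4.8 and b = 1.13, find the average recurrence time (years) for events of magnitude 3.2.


log10(N) = 4.8 - 1.13*3.2 = 1.184
N = 10^1.184 = 15.275661
T = 1/N = 1/15.275661 = 0.0655 years

0.0655


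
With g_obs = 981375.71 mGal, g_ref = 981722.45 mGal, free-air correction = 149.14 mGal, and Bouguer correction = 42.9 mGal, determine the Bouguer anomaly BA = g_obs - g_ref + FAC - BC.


BA = g_obs - g_ref + FAC - BC
= 981375.71 - 981722.45 + 149.14 - 42.9
= -240.5 mGal

-240.5


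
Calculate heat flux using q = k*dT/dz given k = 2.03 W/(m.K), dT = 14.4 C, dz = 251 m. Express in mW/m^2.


q = k * dT / dz * 1000
= 2.03 * 14.4 / 251 * 1000
= 0.116462 * 1000
= 116.4622 mW/m^2

116.4622


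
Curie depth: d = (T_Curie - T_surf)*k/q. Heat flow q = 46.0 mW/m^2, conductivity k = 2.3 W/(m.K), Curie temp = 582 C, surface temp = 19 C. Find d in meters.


T_Curie - T_surf = 582 - 19 = 563 C
Convert q to W/m^2: 46.0 mW/m^2 = 0.046 W/m^2
d = 563 * 2.3 / 0.046 = 28150.0 m

28150.0


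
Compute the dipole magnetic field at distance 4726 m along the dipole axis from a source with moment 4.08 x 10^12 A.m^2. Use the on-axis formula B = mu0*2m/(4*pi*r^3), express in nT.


m = 4.08 x 10^12 = 4080000000000 A.m^2
2m = 8160000000000 A.m^2
r^3 = 4726^3 = 105555569176
B = (4pi*10^-7) * 8160000000000 / (4*pi * 105555569176) * 1e9
= 10254158.421317 / 1326450402675.24 * 1e9
= 7730.5253 nT

7730.5253


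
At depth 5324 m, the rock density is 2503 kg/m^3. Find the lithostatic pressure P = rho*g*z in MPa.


P = rho * g * z / 1e6
= 2503 * 9.81 * 5324 / 1e6
= 130727785.32 / 1e6
= 130.7278 MPa

130.7278


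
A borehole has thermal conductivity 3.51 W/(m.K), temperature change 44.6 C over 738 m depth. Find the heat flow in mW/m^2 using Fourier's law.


q = k * dT / dz * 1000
= 3.51 * 44.6 / 738 * 1000
= 0.212122 * 1000
= 212.122 mW/m^2

212.122


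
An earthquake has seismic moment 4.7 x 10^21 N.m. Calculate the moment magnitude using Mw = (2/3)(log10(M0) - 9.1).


log10(M0) = log10(4.7 x 10^21) = 21.6721
Mw = 2/3 * (21.6721 - 9.1)
= 2/3 * 12.5721
= 8.38

8.38


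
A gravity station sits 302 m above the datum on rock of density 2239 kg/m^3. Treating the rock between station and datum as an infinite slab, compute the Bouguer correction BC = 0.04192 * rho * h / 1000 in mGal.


BC = 0.04192 * rho * h / 1000
= 0.04192 * 2239 * 302 / 1000
= 28.3454 mGal

28.3454


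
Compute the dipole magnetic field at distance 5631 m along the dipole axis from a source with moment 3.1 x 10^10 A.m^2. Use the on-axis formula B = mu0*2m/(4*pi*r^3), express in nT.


m = 3.1 x 10^10 = 31000000000 A.m^2
2m = 62000000000 A.m^2
r^3 = 5631^3 = 178548654591
B = (4pi*10^-7) * 62000000000 / (4*pi * 178548654591) * 1e9
= 77911.497809 / 2243708566285.71 * 1e9
= 34.7244 nT

34.7244


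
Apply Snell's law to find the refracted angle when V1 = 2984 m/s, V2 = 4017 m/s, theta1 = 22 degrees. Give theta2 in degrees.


sin(theta1) = sin(22 deg) = 0.374607
sin(theta2) = V2/V1 * sin(theta1) = 4017/2984 * 0.374607 = 0.504288
theta2 = arcsin(0.504288) = 30.2841 degrees

30.2841


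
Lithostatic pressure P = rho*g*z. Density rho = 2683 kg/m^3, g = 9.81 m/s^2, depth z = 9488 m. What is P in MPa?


P = rho * g * z / 1e6
= 2683 * 9.81 * 9488 / 1e6
= 249726342.24 / 1e6
= 249.7263 MPa

249.7263


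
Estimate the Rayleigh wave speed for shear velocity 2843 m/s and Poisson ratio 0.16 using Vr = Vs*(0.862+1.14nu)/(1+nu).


Numerator factor = 0.862 + 1.14*0.16 = 1.0444
Denominator = 1 + 0.16 = 1.16
Vr = 2843 * 1.0444 / 1.16 = 2559.68 m/s

2559.68


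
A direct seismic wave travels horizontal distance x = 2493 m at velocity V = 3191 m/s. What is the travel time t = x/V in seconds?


t = x / V
= 2493 / 3191
= 0.7813 s

0.7813


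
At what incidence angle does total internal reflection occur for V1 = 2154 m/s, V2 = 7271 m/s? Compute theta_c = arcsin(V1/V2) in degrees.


V1/V2 = 2154/7271 = 0.296245
theta_c = arcsin(0.296245) = 17.2322 degrees

17.2322


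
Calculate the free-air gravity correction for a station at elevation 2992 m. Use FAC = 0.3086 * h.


FAC = 0.3086 * h
= 0.3086 * 2992
= 923.3312 mGal

923.3312


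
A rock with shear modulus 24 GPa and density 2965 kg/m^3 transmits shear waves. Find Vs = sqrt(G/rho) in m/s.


Convert G to Pa: G = 24e9 Pa
Compute G/rho = 24e9 / 2965 = 8094435.0759
Vs = sqrt(8094435.0759) = 2845.07 m/s

2845.07


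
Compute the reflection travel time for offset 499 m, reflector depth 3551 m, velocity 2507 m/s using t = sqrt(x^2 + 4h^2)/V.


x^2 + 4h^2 = 499^2 + 4*3551^2 = 249001 + 50438404 = 50687405
sqrt(50687405) = 7119.5088
t = 7119.5088 / 2507 = 2.8399 s

2.8399


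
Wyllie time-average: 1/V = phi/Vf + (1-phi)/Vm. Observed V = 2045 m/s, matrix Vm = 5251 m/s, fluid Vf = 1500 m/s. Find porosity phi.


1/V - 1/Vm = 1/2045 - 1/5251 = 0.00029856
1/Vf - 1/Vm = 1/1500 - 1/5251 = 0.00047623
phi = 0.00029856 / 0.00047623 = 0.6269

0.6269


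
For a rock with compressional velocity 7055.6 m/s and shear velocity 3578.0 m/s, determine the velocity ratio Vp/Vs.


Vp/Vs = 7055.6 / 3578.0
= 1.9719

1.9719


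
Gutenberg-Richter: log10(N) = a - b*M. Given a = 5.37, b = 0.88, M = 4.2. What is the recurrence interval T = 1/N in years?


log10(N) = 5.37 - 0.88*4.2 = 1.674
N = 10^1.674 = 47.206304
T = 1/N = 1/47.206304 = 0.0212 years

0.0212


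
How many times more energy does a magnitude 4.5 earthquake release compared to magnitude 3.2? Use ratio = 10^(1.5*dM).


M2 - M1 = 4.5 - 3.2 = 1.3
1.5 * 1.3 = 1.95
ratio = 10^1.95 = 89.13

89.13


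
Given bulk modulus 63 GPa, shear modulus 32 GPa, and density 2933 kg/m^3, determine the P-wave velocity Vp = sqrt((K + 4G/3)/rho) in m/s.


First compute the effective modulus:
K + 4G/3 = 63e9 + 4*32e9/3 = 105666666666.67 Pa
Then divide by density:
105666666666.67 / 2933 = 36026821.2297 Pa/(kg/m^3)
Take the square root:
Vp = sqrt(36026821.2297) = 6002.23 m/s

6002.23


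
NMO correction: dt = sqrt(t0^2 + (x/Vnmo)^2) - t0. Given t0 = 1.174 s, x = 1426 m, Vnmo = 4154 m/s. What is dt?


x/Vnmo = 1426/4154 = 0.343284
(x/Vnmo)^2 = 0.117844
t0^2 = 1.378276
sqrt(1.378276 + 0.117844) = 1.22316
dt = 1.22316 - 1.174 = 0.04916

0.04916


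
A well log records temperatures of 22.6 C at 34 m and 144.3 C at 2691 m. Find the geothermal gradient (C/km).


dT = 144.3 - 22.6 = 121.7 C
dz = 2691 - 34 = 2657 m
gradient = dT/dz * 1000 = 121.7/2657 * 1000 = 45.8035 C/km

45.8035


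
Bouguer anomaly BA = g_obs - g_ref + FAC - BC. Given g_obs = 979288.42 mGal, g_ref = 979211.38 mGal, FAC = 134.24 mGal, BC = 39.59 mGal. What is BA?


BA = g_obs - g_ref + FAC - BC
= 979288.42 - 979211.38 + 134.24 - 39.59
= 171.69 mGal

171.69


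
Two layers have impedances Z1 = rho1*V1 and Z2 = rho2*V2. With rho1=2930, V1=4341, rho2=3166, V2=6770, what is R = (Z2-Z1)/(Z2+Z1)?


Z1 = 2930 * 4341 = 12719130
Z2 = 3166 * 6770 = 21433820
R = (21433820 - 12719130) / (21433820 + 12719130) = 8714690 / 34152950 = 0.2552

0.2552


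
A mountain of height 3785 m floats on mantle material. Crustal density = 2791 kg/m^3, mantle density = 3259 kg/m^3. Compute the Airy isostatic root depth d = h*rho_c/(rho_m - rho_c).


rho_m - rho_c = 3259 - 2791 = 468
d = 3785 * 2791 / 468
= 10563935 / 468
= 22572.51 m

22572.51


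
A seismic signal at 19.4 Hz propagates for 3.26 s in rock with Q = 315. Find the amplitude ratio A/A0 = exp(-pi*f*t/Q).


pi*f*t/Q = pi*19.4*3.26/315 = 0.630752
A/A0 = exp(-0.630752) = 0.532191

0.532191


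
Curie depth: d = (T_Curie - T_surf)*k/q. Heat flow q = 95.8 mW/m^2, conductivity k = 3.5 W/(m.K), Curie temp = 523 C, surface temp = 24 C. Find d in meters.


T_Curie - T_surf = 523 - 24 = 499 C
Convert q to W/m^2: 95.8 mW/m^2 = 0.0958 W/m^2
d = 499 * 3.5 / 0.0958 = 18230.69 m

18230.69


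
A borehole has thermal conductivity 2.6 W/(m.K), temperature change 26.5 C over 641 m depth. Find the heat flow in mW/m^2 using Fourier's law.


q = k * dT / dz * 1000
= 2.6 * 26.5 / 641 * 1000
= 0.107488 * 1000
= 107.4883 mW/m^2

107.4883


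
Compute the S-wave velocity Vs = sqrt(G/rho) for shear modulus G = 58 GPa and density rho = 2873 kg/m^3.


Convert G to Pa: G = 58e9 Pa
Compute G/rho = 58e9 / 2873 = 20187956.8395
Vs = sqrt(20187956.8395) = 4493.1 m/s

4493.1


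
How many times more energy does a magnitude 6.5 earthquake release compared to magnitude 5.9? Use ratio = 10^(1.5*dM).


M2 - M1 = 6.5 - 5.9 = 0.6
1.5 * 0.6 = 0.9
ratio = 10^0.9 = 7.94

7.94


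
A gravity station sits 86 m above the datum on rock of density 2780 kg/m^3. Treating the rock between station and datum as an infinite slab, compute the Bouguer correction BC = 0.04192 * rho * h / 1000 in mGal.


BC = 0.04192 * rho * h / 1000
= 0.04192 * 2780 * 86 / 1000
= 10.0222 mGal

10.0222


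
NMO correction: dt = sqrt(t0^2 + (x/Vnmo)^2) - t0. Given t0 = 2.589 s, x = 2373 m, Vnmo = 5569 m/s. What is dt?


x/Vnmo = 2373/5569 = 0.426109
(x/Vnmo)^2 = 0.181569
t0^2 = 6.702921
sqrt(6.702921 + 0.181569) = 2.623831
dt = 2.623831 - 2.589 = 0.034831

0.034831


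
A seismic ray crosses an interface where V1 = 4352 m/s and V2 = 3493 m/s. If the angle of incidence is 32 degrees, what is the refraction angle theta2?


sin(theta1) = sin(32 deg) = 0.529919
sin(theta2) = V2/V1 * sin(theta1) = 3493/4352 * 0.529919 = 0.425324
theta2 = arcsin(0.425324) = 25.1711 degrees

25.1711


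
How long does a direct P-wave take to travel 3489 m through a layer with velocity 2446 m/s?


t = x / V
= 3489 / 2446
= 1.4264 s

1.4264


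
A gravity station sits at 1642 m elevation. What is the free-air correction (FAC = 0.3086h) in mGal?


FAC = 0.3086 * h
= 0.3086 * 1642
= 506.7212 mGal

506.7212


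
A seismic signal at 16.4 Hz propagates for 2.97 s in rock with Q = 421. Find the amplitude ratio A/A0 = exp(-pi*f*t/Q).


pi*f*t/Q = pi*16.4*2.97/421 = 0.36347
A/A0 = exp(-0.36347) = 0.69526

0.69526


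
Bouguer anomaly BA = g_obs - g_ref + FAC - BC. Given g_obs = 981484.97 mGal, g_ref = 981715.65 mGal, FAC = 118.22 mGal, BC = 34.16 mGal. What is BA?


BA = g_obs - g_ref + FAC - BC
= 981484.97 - 981715.65 + 118.22 - 34.16
= -146.62 mGal

-146.62


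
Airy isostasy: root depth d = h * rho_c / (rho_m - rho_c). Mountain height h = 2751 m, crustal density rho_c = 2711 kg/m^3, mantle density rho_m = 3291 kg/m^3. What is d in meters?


rho_m - rho_c = 3291 - 2711 = 580
d = 2751 * 2711 / 580
= 7457961 / 580
= 12858.55 m

12858.55


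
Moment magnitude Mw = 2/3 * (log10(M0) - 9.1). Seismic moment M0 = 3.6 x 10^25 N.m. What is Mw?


log10(M0) = log10(3.6 x 10^25) = 25.5563
Mw = 2/3 * (25.5563 - 9.1)
= 2/3 * 16.4563
= 10.97

10.97


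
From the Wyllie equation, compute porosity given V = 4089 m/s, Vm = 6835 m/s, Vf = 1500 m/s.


1/V - 1/Vm = 1/4089 - 1/6835 = 9.825e-05
1/Vf - 1/Vm = 1/1500 - 1/6835 = 0.00052036
phi = 9.825e-05 / 0.00052036 = 0.1888

0.1888


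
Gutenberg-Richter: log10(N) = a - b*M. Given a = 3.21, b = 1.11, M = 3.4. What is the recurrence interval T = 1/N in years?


log10(N) = 3.21 - 1.11*3.4 = -0.564
N = 10^-0.564 = 0.272898
T = 1/N = 1/0.272898 = 3.6644 years

3.6644


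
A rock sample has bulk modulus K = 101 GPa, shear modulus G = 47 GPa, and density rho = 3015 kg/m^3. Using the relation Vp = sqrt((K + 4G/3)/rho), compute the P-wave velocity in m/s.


First compute the effective modulus:
K + 4G/3 = 101e9 + 4*47e9/3 = 163666666666.67 Pa
Then divide by density:
163666666666.67 / 3015 = 54284134.8811 Pa/(kg/m^3)
Take the square root:
Vp = sqrt(54284134.8811) = 7367.78 m/s

7367.78


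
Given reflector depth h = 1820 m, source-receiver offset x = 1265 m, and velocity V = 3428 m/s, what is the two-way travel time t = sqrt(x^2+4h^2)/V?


x^2 + 4h^2 = 1265^2 + 4*1820^2 = 1600225 + 13249600 = 14849825
sqrt(14849825) = 3853.5471
t = 3853.5471 / 3428 = 1.1241 s

1.1241


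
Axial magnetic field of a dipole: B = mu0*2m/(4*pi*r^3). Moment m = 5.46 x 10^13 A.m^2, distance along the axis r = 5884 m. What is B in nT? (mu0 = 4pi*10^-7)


m = 5.46 x 10^13 = 54600000000000 A.m^2
2m = 109200000000000 A.m^2
r^3 = 5884^3 = 203712647104
B = (4pi*10^-7) * 109200000000000 / (4*pi * 203712647104) * 1e9
= 137224767.108802 / 2559928622341.03 * 1e9
= 53604.9193 nT

53604.9193


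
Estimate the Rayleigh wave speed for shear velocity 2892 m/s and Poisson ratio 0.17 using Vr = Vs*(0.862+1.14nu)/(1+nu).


Numerator factor = 0.862 + 1.14*0.17 = 1.0558
Denominator = 1 + 0.17 = 1.17
Vr = 2892 * 1.0558 / 1.17 = 2609.72 m/s

2609.72


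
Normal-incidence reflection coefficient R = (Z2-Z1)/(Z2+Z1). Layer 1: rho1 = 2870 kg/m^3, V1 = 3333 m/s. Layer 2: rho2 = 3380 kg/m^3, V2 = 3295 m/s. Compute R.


Z1 = 2870 * 3333 = 9565710
Z2 = 3380 * 3295 = 11137100
R = (11137100 - 9565710) / (11137100 + 9565710) = 1571390 / 20702810 = 0.0759

0.0759


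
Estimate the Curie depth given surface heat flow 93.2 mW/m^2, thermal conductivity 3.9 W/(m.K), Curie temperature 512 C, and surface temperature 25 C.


T_Curie - T_surf = 512 - 25 = 487 C
Convert q to W/m^2: 93.2 mW/m^2 = 0.0932 W/m^2
d = 487 * 3.9 / 0.0932 = 20378.76 m

20378.76


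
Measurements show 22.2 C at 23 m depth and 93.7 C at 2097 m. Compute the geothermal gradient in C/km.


dT = 93.7 - 22.2 = 71.5 C
dz = 2097 - 23 = 2074 m
gradient = dT/dz * 1000 = 71.5/2074 * 1000 = 34.4744 C/km

34.4744


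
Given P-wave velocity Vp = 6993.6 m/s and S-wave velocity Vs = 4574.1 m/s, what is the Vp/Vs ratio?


Vp/Vs = 6993.6 / 4574.1
= 1.529

1.529


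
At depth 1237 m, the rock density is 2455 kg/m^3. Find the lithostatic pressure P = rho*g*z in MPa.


P = rho * g * z / 1e6
= 2455 * 9.81 * 1237 / 1e6
= 29791351.35 / 1e6
= 29.7914 MPa

29.7914


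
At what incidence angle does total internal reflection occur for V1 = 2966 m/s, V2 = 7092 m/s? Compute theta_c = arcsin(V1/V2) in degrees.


V1/V2 = 2966/7092 = 0.418218
theta_c = arcsin(0.418218) = 24.7221 degrees

24.7221


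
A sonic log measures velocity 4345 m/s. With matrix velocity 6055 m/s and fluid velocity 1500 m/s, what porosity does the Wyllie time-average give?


1/V - 1/Vm = 1/4345 - 1/6055 = 6.5e-05
1/Vf - 1/Vm = 1/1500 - 1/6055 = 0.00050151
phi = 6.5e-05 / 0.00050151 = 0.1296

0.1296


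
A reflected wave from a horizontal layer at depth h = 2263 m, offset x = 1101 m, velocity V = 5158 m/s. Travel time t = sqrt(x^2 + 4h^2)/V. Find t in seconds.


x^2 + 4h^2 = 1101^2 + 4*2263^2 = 1212201 + 20484676 = 21696877
sqrt(21696877) = 4657.9907
t = 4657.9907 / 5158 = 0.9031 s

0.9031


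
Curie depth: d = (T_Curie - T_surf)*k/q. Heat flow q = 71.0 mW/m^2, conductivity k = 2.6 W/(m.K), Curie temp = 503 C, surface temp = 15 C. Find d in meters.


T_Curie - T_surf = 503 - 15 = 488 C
Convert q to W/m^2: 71.0 mW/m^2 = 0.071 W/m^2
d = 488 * 2.6 / 0.071 = 17870.42 m

17870.42


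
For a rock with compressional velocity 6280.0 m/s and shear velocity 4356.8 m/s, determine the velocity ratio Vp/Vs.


Vp/Vs = 6280.0 / 4356.8
= 1.4414

1.4414


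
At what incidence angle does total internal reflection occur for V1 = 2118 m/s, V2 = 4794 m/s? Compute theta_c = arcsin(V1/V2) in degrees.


V1/V2 = 2118/4794 = 0.441802
theta_c = arcsin(0.441802) = 26.2189 degrees

26.2189


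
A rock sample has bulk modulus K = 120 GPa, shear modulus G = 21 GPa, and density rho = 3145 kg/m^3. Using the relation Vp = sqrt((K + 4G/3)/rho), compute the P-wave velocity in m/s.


First compute the effective modulus:
K + 4G/3 = 120e9 + 4*21e9/3 = 148000000000.0 Pa
Then divide by density:
148000000000.0 / 3145 = 47058823.5294 Pa/(kg/m^3)
Take the square root:
Vp = sqrt(47058823.5294) = 6859.94 m/s

6859.94


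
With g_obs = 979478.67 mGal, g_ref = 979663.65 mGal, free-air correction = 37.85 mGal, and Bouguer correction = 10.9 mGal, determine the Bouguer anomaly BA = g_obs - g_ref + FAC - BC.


BA = g_obs - g_ref + FAC - BC
= 979478.67 - 979663.65 + 37.85 - 10.9
= -158.03 mGal

-158.03
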